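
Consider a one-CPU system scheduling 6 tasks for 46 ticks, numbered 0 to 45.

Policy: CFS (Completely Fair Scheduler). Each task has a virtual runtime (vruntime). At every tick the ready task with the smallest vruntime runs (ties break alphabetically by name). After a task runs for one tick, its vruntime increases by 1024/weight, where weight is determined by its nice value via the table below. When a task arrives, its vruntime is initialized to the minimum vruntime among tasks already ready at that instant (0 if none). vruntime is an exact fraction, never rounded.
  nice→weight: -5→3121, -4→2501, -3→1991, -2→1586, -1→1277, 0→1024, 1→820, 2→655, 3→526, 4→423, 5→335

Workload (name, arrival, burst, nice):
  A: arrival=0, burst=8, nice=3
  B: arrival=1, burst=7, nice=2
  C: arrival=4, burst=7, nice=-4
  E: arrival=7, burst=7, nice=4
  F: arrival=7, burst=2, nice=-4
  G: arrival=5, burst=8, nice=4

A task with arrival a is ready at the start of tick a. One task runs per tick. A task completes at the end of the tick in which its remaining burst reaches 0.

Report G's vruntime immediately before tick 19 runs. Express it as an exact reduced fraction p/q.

t=0: vr[A=0] → run A
t=1: vr[A=512/263 B=512/263] → run A
t=2: vr[A=1024/263 B=512/263] → run B
t=3: vr[A=1024/263 B=604672/172265] → run B
t=4: vr[A=1024/263 B=873984/172265 C=1024/263] → run A
t=5: vr[A=1536/263 B=873984/172265 C=1024/263 G=1024/263] → run C
t=6: vr[A=1536/263 B=873984/172265 C=2830336/657763 G=1024/263] → run G
t=7: vr[A=1536/263 B=873984/172265 C=2830336/657763 E=2830336/657763 F=2830336/657763 G=702464/111249] → run C
t=8: vr[A=1536/263 B=873984/172265 C=3099648/657763 E=2830336/657763 F=2830336/657763 G=702464/111249] → run E
t=9: vr[A=1536/263 B=873984/172265 C=3099648/657763 E=1870781440/278233749 F=2830336/657763 G=702464/111249] → run F
t=10: vr[A=1536/263 B=873984/172265 C=3099648/657763 E=1870781440/278233749 F=3099648/657763 G=702464/111249] → run C
t=11: vr[A=1536/263 B=873984/172265 C=3368960/657763 E=1870781440/278233749 F=3099648/657763 G=702464/111249] → run F
t=12: vr[A=1536/263 B=873984/172265 C=3368960/657763 E=1870781440/278233749 G=702464/111249] → run B
t=13: vr[A=1536/263 B=1143296/172265 C=3368960/657763 E=1870781440/278233749 G=702464/111249] → run C
t=14: vr[A=1536/263 B=1143296/172265 C=3638272/657763 E=1870781440/278233749 G=702464/111249] → run C
t=15: vr[A=1536/263 B=1143296/172265 C=3907584/657763 E=1870781440/278233749 G=702464/111249] → run A
t=16: vr[A=2048/263 B=1143296/172265 C=3907584/657763 E=1870781440/278233749 G=702464/111249] → run C
t=17: vr[A=2048/263 B=1143296/172265 C=4176896/657763 E=1870781440/278233749 G=702464/111249] → run G
t=18: vr[A=2048/263 B=1143296/172265 C=4176896/657763 E=1870781440/278233749 G=971776/111249] → run C
t=19: vr[A=2048/263 B=1143296/172265 E=1870781440/278233749 G=971776/111249] → run B
t=20: vr[A=2048/263 B=1412608/172265 E=1870781440/278233749 G=971776/111249] → run E
t=21: vr[A=2048/263 B=1412608/172265 E=2544330752/278233749 G=971776/111249] → run A
t=22: vr[A=2560/263 B=1412608/172265 E=2544330752/278233749 G=971776/111249] → run B
t=23: vr[A=2560/263 B=336384/34453 E=2544330752/278233749 G=971776/111249] → run G
t=24: vr[A=2560/263 B=336384/34453 E=2544330752/278233749 G=413696/37083] → run E
t=25: vr[A=2560/263 B=336384/34453 E=1072626688/92744583 G=413696/37083] → run A
t=26: vr[A=3072/263 B=336384/34453 E=1072626688/92744583 G=413696/37083] → run B
t=27: vr[A=3072/263 B=1951232/172265 E=1072626688/92744583 G=413696/37083] → run G
t=28: vr[A=3072/263 B=1951232/172265 E=1072626688/92744583 G=1510400/111249] → run B
t=29: vr[A=3072/263 E=1072626688/92744583 G=1510400/111249] → run E
t=30: vr[A=3072/263 E=3891429376/278233749 G=1510400/111249] → run A
t=31: vr[A=3584/263 E=3891429376/278233749 G=1510400/111249] → run G
t=32: vr[A=3584/263 E=3891429376/278233749 G=1779712/111249] → run A
t=33: vr[E=3891429376/278233749 G=1779712/111249] → run E
t=34: vr[E=4564978688/278233749 G=1779712/111249] → run G
t=35: vr[E=4564978688/278233749 G=683008/37083] → run E
t=36: vr[E=1746176000/92744583 G=683008/37083] → run G
t=37: vr[E=1746176000/92744583 G=2318336/111249] → run E
t=38: vr[G=2318336/111249] → run G
t=39: (idle)
t=40: (idle)
t=41: (idle)
t=42: (idle)
t=43: (idle)
t=44: (idle)
t=45: (idle)

vruntime(G, start of tick 19) = 971776/111249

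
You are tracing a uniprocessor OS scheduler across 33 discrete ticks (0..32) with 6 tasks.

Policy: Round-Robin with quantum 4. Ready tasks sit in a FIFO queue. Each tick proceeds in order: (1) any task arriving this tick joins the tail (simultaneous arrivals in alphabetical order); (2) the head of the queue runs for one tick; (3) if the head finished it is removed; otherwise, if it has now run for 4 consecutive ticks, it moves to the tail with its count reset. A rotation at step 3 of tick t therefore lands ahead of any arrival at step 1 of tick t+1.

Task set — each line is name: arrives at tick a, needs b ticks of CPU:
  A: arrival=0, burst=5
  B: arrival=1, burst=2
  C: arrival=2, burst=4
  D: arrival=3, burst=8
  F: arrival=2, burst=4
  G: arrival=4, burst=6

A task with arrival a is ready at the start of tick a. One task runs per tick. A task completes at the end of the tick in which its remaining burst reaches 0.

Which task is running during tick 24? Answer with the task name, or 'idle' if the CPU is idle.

t=0: queue=[A] q_used=0 → run A
t=1: queue=[A,B] q_used=1 → run A
t=2: queue=[A,B,C,F] q_used=2 → run A
t=3: queue=[A,B,C,F,D] q_used=3 → run A
t=4: queue=[B,C,F,D,A,G] q_used=0 → run B
t=5: queue=[B,C,F,D,A,G] q_used=1 → run B
t=6: queue=[C,F,D,A,G] q_used=0 → run C
t=7: queue=[C,F,D,A,G] q_used=1 → run C
t=8: queue=[C,F,D,A,G] q_used=2 → run C
t=9: queue=[C,F,D,A,G] q_used=3 → run C
t=10: queue=[F,D,A,G] q_used=0 → run F
t=11: queue=[F,D,A,G] q_used=1 → run F
t=12: queue=[F,D,A,G] q_used=2 → run F
t=13: queue=[F,D,A,G] q_used=3 → run F
t=14: queue=[D,A,G] q_used=0 → run D
t=15: queue=[D,A,G] q_used=1 → run D
t=16: queue=[D,A,G] q_used=2 → run D
t=17: queue=[D,A,G] q_used=3 → run D
t=18: queue=[A,G,D] q_used=0 → run A
t=19: queue=[G,D] q_used=0 → run G
t=20: queue=[G,D] q_used=1 → run G
t=21: queue=[G,D] q_used=2 → run G
t=22: queue=[G,D] q_used=3 → run G
t=23: queue=[D,G] q_used=0 → run D
t=24: queue=[D,G] q_used=1 → run D
t=25: queue=[D,G] q_used=2 → run D
t=26: queue=[D,G] q_used=3 → run D
t=27: queue=[G] q_used=0 → run G
t=28: queue=[G] q_used=1 → run G
t=29: (idle)
t=30: (idle)
t=31: (idle)
t=32: (idle)

running at tick 24 = D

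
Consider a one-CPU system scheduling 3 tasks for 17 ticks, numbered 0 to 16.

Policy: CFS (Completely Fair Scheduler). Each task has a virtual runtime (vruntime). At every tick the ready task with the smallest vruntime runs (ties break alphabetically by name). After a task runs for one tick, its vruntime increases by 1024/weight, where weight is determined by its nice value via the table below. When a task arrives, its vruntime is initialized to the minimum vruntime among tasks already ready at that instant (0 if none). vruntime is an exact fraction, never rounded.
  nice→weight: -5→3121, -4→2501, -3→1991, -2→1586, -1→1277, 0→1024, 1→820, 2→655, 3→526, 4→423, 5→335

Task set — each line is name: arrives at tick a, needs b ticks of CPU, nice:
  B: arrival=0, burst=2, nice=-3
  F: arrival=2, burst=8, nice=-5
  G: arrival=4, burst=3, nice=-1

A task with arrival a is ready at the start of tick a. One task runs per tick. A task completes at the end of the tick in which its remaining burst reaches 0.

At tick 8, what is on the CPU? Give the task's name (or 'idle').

running at tick 8 = G

t=0: vr[B=0] → run B
t=1: vr[B=1024/1991] → run B
t=2: vr[F=0] → run F
t=3: vr[F=1024/3121] → run F
t=4: vr[F=2048/3121 G=2048/3121] → run F
t=5: vr[F=3072/3121 G=2048/3121] → run G
t=6: vr[F=3072/3121 G=5811200/3985517] → run F
t=7: vr[F=4096/3121 G=5811200/3985517] → run F
t=8: vr[F=5120/3121 G=5811200/3985517] → run G
t=9: vr[F=5120/3121 G=9007104/3985517] → run F
t=10: vr[F=6144/3121 G=9007104/3985517] → run F
t=11: vr[F=7168/3121 G=9007104/3985517] → run G
t=12: vr[F=7168/3121] → run F
t=13: (idle)
t=14: (idle)
t=15: (idle)
t=16: (idle)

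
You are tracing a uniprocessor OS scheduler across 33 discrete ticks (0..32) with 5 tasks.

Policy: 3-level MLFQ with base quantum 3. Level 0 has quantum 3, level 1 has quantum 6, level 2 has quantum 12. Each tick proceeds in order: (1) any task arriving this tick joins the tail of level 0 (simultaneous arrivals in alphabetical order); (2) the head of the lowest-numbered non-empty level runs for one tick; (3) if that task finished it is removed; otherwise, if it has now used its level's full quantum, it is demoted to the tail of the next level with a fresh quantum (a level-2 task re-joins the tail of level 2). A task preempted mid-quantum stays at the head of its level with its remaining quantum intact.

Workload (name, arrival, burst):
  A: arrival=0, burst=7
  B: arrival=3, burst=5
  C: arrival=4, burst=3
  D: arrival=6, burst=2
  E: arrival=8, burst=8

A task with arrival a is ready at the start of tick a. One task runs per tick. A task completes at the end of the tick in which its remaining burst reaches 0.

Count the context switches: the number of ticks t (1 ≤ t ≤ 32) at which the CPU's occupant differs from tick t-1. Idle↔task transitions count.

context switches = 8

t=0: L0/L1/L2 = A/-/- → run A
t=1: L0/L1/L2 = A/-/- → run A
t=2: L0/L1/L2 = A/-/- → run A
t=3: L0/L1/L2 = B/A/- → run B
t=4: L0/L1/L2 = BC/A/- → run B
t=5: L0/L1/L2 = BC/A/- → run B
t=6: L0/L1/L2 = CD/AB/- → run C
t=7: L0/L1/L2 = CD/AB/- → run C
t=8: L0/L1/L2 = CDE/AB/- → run C
t=9: L0/L1/L2 = DE/AB/- → run D
t=10: L0/L1/L2 = DE/AB/- → run D
t=11: L0/L1/L2 = E/AB/- → run E
t=12: L0/L1/L2 = E/AB/- → run E
t=13: L0/L1/L2 = E/AB/- → run E
t=14: L0/L1/L2 = -/ABE/- → run A
t=15: L0/L1/L2 = -/ABE/- → run A
t=16: L0/L1/L2 = -/ABE/- → run A
t=17: L0/L1/L2 = -/ABE/- → run A
t=18: L0/L1/L2 = -/BE/- → run B
t=19: L0/L1/L2 = -/BE/- → run B
t=20: L0/L1/L2 = -/E/- → run E
t=21: L0/L1/L2 = -/E/- → run E
t=22: L0/L1/L2 = -/E/- → run E
t=23: L0/L1/L2 = -/E/- → run E
t=24: L0/L1/L2 = -/E/- → run E
t=25: (idle)
t=26: (idle)
t=27: (idle)
t=28: (idle)
t=29: (idle)
t=30: (idle)
t=31: (idle)
t=32: (idle)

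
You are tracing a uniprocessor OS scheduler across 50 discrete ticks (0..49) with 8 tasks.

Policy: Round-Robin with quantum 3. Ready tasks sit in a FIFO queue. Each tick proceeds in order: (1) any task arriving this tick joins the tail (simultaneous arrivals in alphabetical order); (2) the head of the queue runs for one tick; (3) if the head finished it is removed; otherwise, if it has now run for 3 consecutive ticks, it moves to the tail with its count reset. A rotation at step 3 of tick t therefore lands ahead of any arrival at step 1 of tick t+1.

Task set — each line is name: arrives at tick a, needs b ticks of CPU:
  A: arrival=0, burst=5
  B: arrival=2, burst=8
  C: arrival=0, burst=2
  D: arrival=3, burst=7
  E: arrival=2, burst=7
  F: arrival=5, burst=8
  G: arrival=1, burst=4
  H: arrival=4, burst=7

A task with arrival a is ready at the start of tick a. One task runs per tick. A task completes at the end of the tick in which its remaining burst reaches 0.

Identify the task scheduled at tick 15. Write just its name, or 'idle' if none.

t=0: queue=[A,C] q_used=0 → run A
t=1: queue=[A,C,G] q_used=1 → run A
t=2: queue=[A,C,G,B,E] q_used=2 → run A
t=3: queue=[C,G,B,E,A,D] q_used=0 → run C
t=4: queue=[C,G,B,E,A,D,H] q_used=1 → run C
t=5: queue=[G,B,E,A,D,H,F] q_used=0 → run G
t=6: queue=[G,B,E,A,D,H,F] q_used=1 → run G
t=7: queue=[G,B,E,A,D,H,F] q_used=2 → run G
t=8: queue=[B,E,A,D,H,F,G] q_used=0 → run B
t=9: queue=[B,E,A,D,H,F,G] q_used=1 → run B
t=10: queue=[B,E,A,D,H,F,G] q_used=2 → run B
t=11: queue=[E,A,D,H,F,G,B] q_used=0 → run E
t=12: queue=[E,A,D,H,F,G,B] q_used=1 → run E
t=13: queue=[E,A,D,H,F,G,B] q_used=2 → run E
t=14: queue=[A,D,H,F,G,B,E] q_used=0 → run A
t=15: queue=[A,D,H,F,G,B,E] q_used=1 → run A
t=16: queue=[D,H,F,G,B,E] q_used=0 → run D
t=17: queue=[D,H,F,G,B,E] q_used=1 → run D
t=18: queue=[D,H,F,G,B,E] q_used=2 → run D
t=19: queue=[H,F,G,B,E,D] q_used=0 → run H
t=20: queue=[H,F,G,B,E,D] q_used=1 → run H
t=21: queue=[H,F,G,B,E,D] q_used=2 → run H
t=22: queue=[F,G,B,E,D,H] q_used=0 → run F
t=23: queue=[F,G,B,E,D,H] q_used=1 → run F
t=24: queue=[F,G,B,E,D,H] q_used=2 → run F
t=25: queue=[G,B,E,D,H,F] q_used=0 → run G
t=26: queue=[B,E,D,H,F] q_used=0 → run B
t=27: queue=[B,E,D,H,F] q_used=1 → run B
t=28: queue=[B,E,D,H,F] q_used=2 → run B
t=29: queue=[E,D,H,F,B] q_used=0 → run E
t=30: queue=[E,D,H,F,B] q_used=1 → run E
t=31: queue=[E,D,H,F,B] q_used=2 → run E
t=32: queue=[D,H,F,B,E] q_used=0 → run D
t=33: queue=[D,H,F,B,E] q_used=1 → run D
t=34: queue=[D,H,F,B,E] q_used=2 → run D
t=35: queue=[H,F,B,E,D] q_used=0 → run H
t=36: queue=[H,F,B,E,D] q_used=1 → run H
t=37: queue=[H,F,B,E,D] q_used=2 → run H
t=38: queue=[F,B,E,D,H] q_used=0 → run F
t=39: queue=[F,B,E,D,H] q_used=1 → run F
t=40: queue=[F,B,E,D,H] q_used=2 → run F
t=41: queue=[B,E,D,H,F] q_used=0 → run B
t=42: queue=[B,E,D,H,F] q_used=1 → run B
t=43: queue=[E,D,H,F] q_used=0 → run E
t=44: queue=[D,H,F] q_used=0 → run D
t=45: queue=[H,F] q_used=0 → run H
t=46: queue=[F] q_used=0 → run F
t=47: queue=[F] q_used=1 → run F
t=48: (idle)
t=49: (idle)

running at tick 15 = A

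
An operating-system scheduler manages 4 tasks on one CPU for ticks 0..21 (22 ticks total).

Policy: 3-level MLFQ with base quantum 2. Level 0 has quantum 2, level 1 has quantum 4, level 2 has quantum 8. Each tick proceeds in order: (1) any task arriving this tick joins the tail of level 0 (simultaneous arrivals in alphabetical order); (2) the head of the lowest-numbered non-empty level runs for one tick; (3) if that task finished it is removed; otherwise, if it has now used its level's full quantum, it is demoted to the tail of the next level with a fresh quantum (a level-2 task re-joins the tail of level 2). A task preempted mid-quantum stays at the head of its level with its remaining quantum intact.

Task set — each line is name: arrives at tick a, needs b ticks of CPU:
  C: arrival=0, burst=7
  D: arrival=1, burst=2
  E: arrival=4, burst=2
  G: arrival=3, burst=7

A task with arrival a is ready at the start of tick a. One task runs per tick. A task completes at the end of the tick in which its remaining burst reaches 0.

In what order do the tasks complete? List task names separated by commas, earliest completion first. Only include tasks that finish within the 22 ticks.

t=0: L0/L1/L2 = C/-/- → run C
t=1: L0/L1/L2 = CD/-/- → run C
t=2: L0/L1/L2 = D/C/- → run D
t=3: L0/L1/L2 = DG/C/- → run D
t=4: L0/L1/L2 = GE/C/- → run G
t=5: L0/L1/L2 = GE/C/- → run G
t=6: L0/L1/L2 = E/CG/- → run E
t=7: L0/L1/L2 = E/CG/- → run E
t=8: L0/L1/L2 = -/CG/- → run C
t=9: L0/L1/L2 = -/CG/- → run C
t=10: L0/L1/L2 = -/CG/- → run C
t=11: L0/L1/L2 = -/CG/- → run C
t=12: L0/L1/L2 = -/G/C → run G
t=13: L0/L1/L2 = -/G/C → run G
t=14: L0/L1/L2 = -/G/C → run G
t=15: L0/L1/L2 = -/G/C → run G
t=16: L0/L1/L2 = -/-/CG → run C
t=17: L0/L1/L2 = -/-/G → run G
t=18: (idle)
t=19: (idle)
t=20: (idle)
t=21: (idle)

completion order = D, E, C, G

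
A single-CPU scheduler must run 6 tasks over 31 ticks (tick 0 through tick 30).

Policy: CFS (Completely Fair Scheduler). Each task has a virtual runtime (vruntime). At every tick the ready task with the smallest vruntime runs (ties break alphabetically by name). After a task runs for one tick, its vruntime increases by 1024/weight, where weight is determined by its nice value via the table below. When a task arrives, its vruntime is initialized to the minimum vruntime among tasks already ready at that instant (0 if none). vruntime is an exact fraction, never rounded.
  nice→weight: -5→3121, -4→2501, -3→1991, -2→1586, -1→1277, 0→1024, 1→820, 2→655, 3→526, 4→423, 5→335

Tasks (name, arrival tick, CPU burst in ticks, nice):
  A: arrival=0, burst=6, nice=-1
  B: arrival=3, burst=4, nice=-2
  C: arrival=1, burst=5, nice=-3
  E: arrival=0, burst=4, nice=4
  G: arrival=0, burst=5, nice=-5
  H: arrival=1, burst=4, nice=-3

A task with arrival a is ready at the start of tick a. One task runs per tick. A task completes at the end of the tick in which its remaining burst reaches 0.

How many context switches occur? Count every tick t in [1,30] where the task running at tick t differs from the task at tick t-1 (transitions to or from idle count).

context switches = 26

t=0: vr[A=0 E=0 G=0] → run A
t=1: vr[A=1024/1277 C=0 E=0 G=0 H=0] → run C
t=2: vr[A=1024/1277 C=1024/1991 E=0 G=0 H=0] → run E
t=3: vr[A=1024/1277 B=0 C=1024/1991 E=1024/423 G=0 H=0] → run B
t=4: vr[A=1024/1277 B=512/793 C=1024/1991 E=1024/423 G=0 H=0] → run G
t=5: vr[A=1024/1277 B=512/793 C=1024/1991 E=1024/423 G=1024/3121 H=0] → run H
t=6: vr[A=1024/1277 B=512/793 C=1024/1991 E=1024/423 G=1024/3121 H=1024/1991] → run G
t=7: vr[A=1024/1277 B=512/793 C=1024/1991 E=1024/423 G=2048/3121 H=1024/1991] → run C
t=8: vr[A=1024/1277 B=512/793 C=2048/1991 E=1024/423 G=2048/3121 H=1024/1991] → run H
t=9: vr[A=1024/1277 B=512/793 C=2048/1991 E=1024/423 G=2048/3121 H=2048/1991] → run B
t=10: vr[A=1024/1277 B=1024/793 C=2048/1991 E=1024/423 G=2048/3121 H=2048/1991] → run G
t=11: vr[A=1024/1277 B=1024/793 C=2048/1991 E=1024/423 G=3072/3121 H=2048/1991] → run A
t=12: vr[A=2048/1277 B=1024/793 C=2048/1991 E=1024/423 G=3072/3121 H=2048/1991] → run G
t=13: vr[A=2048/1277 B=1024/793 C=2048/1991 E=1024/423 G=4096/3121 H=2048/1991] → run C
t=14: vr[A=2048/1277 B=1024/793 C=3072/1991 E=1024/423 G=4096/3121 H=2048/1991] → run H
t=15: vr[A=2048/1277 B=1024/793 C=3072/1991 E=1024/423 G=4096/3121 H=3072/1991] → run B
t=16: vr[A=2048/1277 B=1536/793 C=3072/1991 E=1024/423 G=4096/3121 H=3072/1991] → run G
t=17: vr[A=2048/1277 B=1536/793 C=3072/1991 E=1024/423 H=3072/1991] → run C
t=18: vr[A=2048/1277 B=1536/793 C=4096/1991 E=1024/423 H=3072/1991] → run H
t=19: vr[A=2048/1277 B=1536/793 C=4096/1991 E=1024/423] → run A
t=20: vr[A=3072/1277 B=1536/793 C=4096/1991 E=1024/423] → run B
t=21: vr[A=3072/1277 C=4096/1991 E=1024/423] → run C
t=22: vr[A=3072/1277 E=1024/423] → run A
t=23: vr[A=4096/1277 E=1024/423] → run E
t=24: vr[A=4096/1277 E=2048/423] → run A
t=25: vr[A=5120/1277 E=2048/423] → run A
t=26: vr[E=2048/423] → run E
t=27: vr[E=1024/141] → run E
t=28: (idle)
t=29: (idle)
t=30: (idle)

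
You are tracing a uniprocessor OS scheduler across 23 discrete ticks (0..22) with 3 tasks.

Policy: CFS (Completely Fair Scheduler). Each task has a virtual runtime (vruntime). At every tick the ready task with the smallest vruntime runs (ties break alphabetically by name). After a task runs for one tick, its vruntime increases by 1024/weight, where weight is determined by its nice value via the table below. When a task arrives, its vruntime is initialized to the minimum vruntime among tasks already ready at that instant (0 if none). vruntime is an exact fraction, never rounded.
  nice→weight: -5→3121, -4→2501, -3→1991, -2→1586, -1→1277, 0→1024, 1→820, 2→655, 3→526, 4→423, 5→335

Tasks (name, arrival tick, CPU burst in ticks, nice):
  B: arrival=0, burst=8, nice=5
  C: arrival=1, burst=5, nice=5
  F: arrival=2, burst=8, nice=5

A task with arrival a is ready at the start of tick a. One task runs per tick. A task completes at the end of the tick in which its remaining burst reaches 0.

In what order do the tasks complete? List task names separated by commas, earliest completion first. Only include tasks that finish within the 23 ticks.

t=0: vr[B=0] → run B
t=1: vr[B=1024/335 C=1024/335] → run B
t=2: vr[B=2048/335 C=1024/335 F=1024/335] → run C
t=3: vr[B=2048/335 C=2048/335 F=1024/335] → run F
t=4: vr[B=2048/335 C=2048/335 F=2048/335] → run B
t=5: vr[B=3072/335 C=2048/335 F=2048/335] → run C
t=6: vr[B=3072/335 C=3072/335 F=2048/335] → run F
t=7: vr[B=3072/335 C=3072/335 F=3072/335] → run B
t=8: vr[B=4096/335 C=3072/335 F=3072/335] → run C
t=9: vr[B=4096/335 C=4096/335 F=3072/335] → run F
t=10: vr[B=4096/335 C=4096/335 F=4096/335] → run B
t=11: vr[B=1024/67 C=4096/335 F=4096/335] → run C
t=12: vr[B=1024/67 C=1024/67 F=4096/335] → run F
t=13: vr[B=1024/67 C=1024/67 F=1024/67] → run B
t=14: vr[B=6144/335 C=1024/67 F=1024/67] → run C
t=15: vr[B=6144/335 F=1024/67] → run F
t=16: vr[B=6144/335 F=6144/335] → run B
t=17: vr[B=7168/335 F=6144/335] → run F
t=18: vr[B=7168/335 F=7168/335] → run B
t=19: vr[F=7168/335] → run F
t=20: vr[F=8192/335] → run F
t=21: (idle)
t=22: (idle)

completion order = C, B, F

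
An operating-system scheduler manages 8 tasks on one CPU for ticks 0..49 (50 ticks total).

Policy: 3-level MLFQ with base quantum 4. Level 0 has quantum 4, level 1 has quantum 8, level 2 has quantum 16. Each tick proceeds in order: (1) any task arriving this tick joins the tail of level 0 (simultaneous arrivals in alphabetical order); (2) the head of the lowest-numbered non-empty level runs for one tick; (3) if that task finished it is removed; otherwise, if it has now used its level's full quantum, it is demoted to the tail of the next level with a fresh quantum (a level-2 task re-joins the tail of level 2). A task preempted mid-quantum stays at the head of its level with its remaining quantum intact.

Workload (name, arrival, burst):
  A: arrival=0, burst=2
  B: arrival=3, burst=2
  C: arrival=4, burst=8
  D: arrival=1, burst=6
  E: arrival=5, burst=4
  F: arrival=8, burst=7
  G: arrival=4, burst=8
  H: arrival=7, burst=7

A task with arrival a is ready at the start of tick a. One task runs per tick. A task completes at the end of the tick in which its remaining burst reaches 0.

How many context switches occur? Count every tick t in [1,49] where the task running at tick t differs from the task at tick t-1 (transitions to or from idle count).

context switches = 13

t=0: L0/L1/L2 = A/-/- → run A
t=1: L0/L1/L2 = AD/-/- → run A
t=2: L0/L1/L2 = D/-/- → run D
t=3: L0/L1/L2 = DB/-/- → run D
t=4: L0/L1/L2 = DBCG/-/- → run D
t=5: L0/L1/L2 = DBCGE/-/- → run D
t=6: L0/L1/L2 = BCGE/D/- → run B
t=7: L0/L1/L2 = BCGEH/D/- → run B
t=8: L0/L1/L2 = CGEHF/D/- → run C
t=9: L0/L1/L2 = CGEHF/D/- → run C
t=10: L0/L1/L2 = CGEHF/D/- → run C
t=11: L0/L1/L2 = CGEHF/D/- → run C
t=12: L0/L1/L2 = GEHF/DC/- → run G
t=13: L0/L1/L2 = GEHF/DC/- → run G
t=14: L0/L1/L2 = GEHF/DC/- → run G
t=15: L0/L1/L2 = GEHF/DC/- → run G
t=16: L0/L1/L2 = EHF/DCG/- → run E
t=17: L0/L1/L2 = EHF/DCG/- → run E
t=18: L0/L1/L2 = EHF/DCG/- → run E
t=19: L0/L1/L2 = EHF/DCG/- → run E
t=20: L0/L1/L2 = HF/DCG/- → run H
t=21: L0/L1/L2 = HF/DCG/- → run H
t=22: L0/L1/L2 = HF/DCG/- → run H
t=23: L0/L1/L2 = HF/DCG/- → run H
t=24: L0/L1/L2 = F/DCGH/- → run F
t=25: L0/L1/L2 = F/DCGH/- → run F
t=26: L0/L1/L2 = F/DCGH/- → run F
t=27: L0/L1/L2 = F/DCGH/- → run F
t=28: L0/L1/L2 = -/DCGHF/- → run D
t=29: L0/L1/L2 = -/DCGHF/- → run D
t=30: L0/L1/L2 = -/CGHF/- → run C
t=31: L0/L1/L2 = -/CGHF/- → run C
t=32: L0/L1/L2 = -/CGHF/- → run C
t=33: L0/L1/L2 = -/CGHF/- → run C
t=34: L0/L1/L2 = -/GHF/- → run G
t=35: L0/L1/L2 = -/GHF/- → run G
t=36: L0/L1/L2 = -/GHF/- → run G
t=37: L0/L1/L2 = -/GHF/- → run G
t=38: L0/L1/L2 = -/HF/- → run H
t=39: L0/L1/L2 = -/HF/- → run H
t=40: L0/L1/L2 = -/HF/- → run H
t=41: L0/L1/L2 = -/F/- → run F
t=42: L0/L1/L2 = -/F/- → run F
t=43: L0/L1/L2 = -/F/- → run F
t=44: (idle)
t=45: (idle)
t=46: (idle)
t=47: (idle)
t=48: (idle)
t=49: (idle)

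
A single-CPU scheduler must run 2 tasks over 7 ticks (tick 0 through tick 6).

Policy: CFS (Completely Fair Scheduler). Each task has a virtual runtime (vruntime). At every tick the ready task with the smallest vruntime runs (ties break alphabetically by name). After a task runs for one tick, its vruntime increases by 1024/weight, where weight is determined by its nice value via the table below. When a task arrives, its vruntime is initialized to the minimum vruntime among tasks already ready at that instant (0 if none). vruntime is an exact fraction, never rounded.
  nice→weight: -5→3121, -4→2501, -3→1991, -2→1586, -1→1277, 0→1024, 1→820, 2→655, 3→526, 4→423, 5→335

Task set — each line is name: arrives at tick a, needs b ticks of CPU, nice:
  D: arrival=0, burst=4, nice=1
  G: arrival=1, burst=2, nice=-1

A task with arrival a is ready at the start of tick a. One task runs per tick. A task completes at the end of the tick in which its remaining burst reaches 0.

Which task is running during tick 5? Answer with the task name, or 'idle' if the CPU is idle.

t=0: vr[D=0] → run D
t=1: vr[D=256/205 G=256/205] → run D
t=2: vr[D=512/205 G=256/205] → run G
t=3: vr[D=512/205 G=536832/261785] → run G
t=4: vr[D=512/205] → run D
t=5: vr[D=768/205] → run D
t=6: (idle)

running at tick 5 = D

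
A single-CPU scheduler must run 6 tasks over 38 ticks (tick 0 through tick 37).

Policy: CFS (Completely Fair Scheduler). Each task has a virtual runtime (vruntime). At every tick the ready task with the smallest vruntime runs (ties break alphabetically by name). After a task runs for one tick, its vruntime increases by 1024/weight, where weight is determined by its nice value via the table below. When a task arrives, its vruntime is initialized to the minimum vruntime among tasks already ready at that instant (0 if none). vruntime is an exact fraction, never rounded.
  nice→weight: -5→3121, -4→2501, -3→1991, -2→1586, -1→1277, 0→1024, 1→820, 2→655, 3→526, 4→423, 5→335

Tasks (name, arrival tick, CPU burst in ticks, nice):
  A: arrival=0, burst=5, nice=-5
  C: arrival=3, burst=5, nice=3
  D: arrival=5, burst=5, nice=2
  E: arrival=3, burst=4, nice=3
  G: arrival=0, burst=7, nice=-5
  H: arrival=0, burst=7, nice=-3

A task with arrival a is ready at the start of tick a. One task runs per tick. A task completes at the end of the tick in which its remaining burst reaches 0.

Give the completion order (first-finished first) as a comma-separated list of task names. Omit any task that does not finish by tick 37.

completion order = A, G, H, E, D, C

t=0: vr[A=0 G=0 H=0] → run A
t=1: vr[A=1024/3121 G=0 H=0] → run G
t=2: vr[A=1024/3121 G=1024/3121 H=0] → run H
t=3: vr[A=1024/3121 C=1024/3121 E=1024/3121 G=1024/3121 H=1024/1991] → run A
t=4: vr[A=2048/3121 C=1024/3121 E=1024/3121 G=1024/3121 H=1024/1991] → run C
t=5: vr[A=2048/3121 C=1867264/820823 D=1024/3121 E=1024/3121 G=1024/3121 H=1024/1991] → run D
t=6: vr[A=2048/3121 C=1867264/820823 D=3866624/2044255 E=1024/3121 G=1024/3121 H=1024/1991] → run E
t=7: vr[A=2048/3121 C=1867264/820823 D=3866624/2044255 E=1867264/820823 G=1024/3121 H=1024/1991] → run G
t=8: vr[A=2048/3121 C=1867264/820823 D=3866624/2044255 E=1867264/820823 G=2048/3121 H=1024/1991] → run H
t=9: vr[A=2048/3121 C=1867264/820823 D=3866624/2044255 E=1867264/820823 G=2048/3121 H=2048/1991] → run A
t=10: vr[A=3072/3121 C=1867264/820823 D=3866624/2044255 E=1867264/820823 G=2048/3121 H=2048/1991] → run G
t=11: vr[A=3072/3121 C=1867264/820823 D=3866624/2044255 E=1867264/820823 G=3072/3121 H=2048/1991] → run A
t=12: vr[A=4096/3121 C=1867264/820823 D=3866624/2044255 E=1867264/820823 G=3072/3121 H=2048/1991] → run G
t=13: vr[A=4096/3121 C=1867264/820823 D=3866624/2044255 E=1867264/820823 G=4096/3121 H=2048/1991] → run H
t=14: vr[A=4096/3121 C=1867264/820823 D=3866624/2044255 E=1867264/820823 G=4096/3121 H=3072/1991] → run A
t=15: vr[C=1867264/820823 D=3866624/2044255 E=1867264/820823 G=4096/3121 H=3072/1991] → run G
t=16: vr[C=1867264/820823 D=3866624/2044255 E=1867264/820823 G=5120/3121 H=3072/1991] → run H
t=17: vr[C=1867264/820823 D=3866624/2044255 E=1867264/820823 G=5120/3121 H=4096/1991] → run G
t=18: vr[C=1867264/820823 D=3866624/2044255 E=1867264/820823 G=6144/3121 H=4096/1991] → run D
t=19: vr[C=1867264/820823 D=7062528/2044255 E=1867264/820823 G=6144/3121 H=4096/1991] → run G
t=20: vr[C=1867264/820823 D=7062528/2044255 E=1867264/820823 H=4096/1991] → run H
t=21: vr[C=1867264/820823 D=7062528/2044255 E=1867264/820823 H=5120/1991] → run C
t=22: vr[C=3465216/820823 D=7062528/2044255 E=1867264/820823 H=5120/1991] → run E
t=23: vr[C=3465216/820823 D=7062528/2044255 E=3465216/820823 H=5120/1991] → run H
t=24: vr[C=3465216/820823 D=7062528/2044255 E=3465216/820823 H=6144/1991] → run H
t=25: vr[C=3465216/820823 D=7062528/2044255 E=3465216/820823] → run D
t=26: vr[C=3465216/820823 D=10258432/2044255 E=3465216/820823] → run C
t=27: vr[C=5063168/820823 D=10258432/2044255 E=3465216/820823] → run E
t=28: vr[C=5063168/820823 D=10258432/2044255 E=5063168/820823] → run D
t=29: vr[C=5063168/820823 D=13454336/2044255 E=5063168/820823] → run C
t=30: vr[C=6661120/820823 D=13454336/2044255 E=5063168/820823] → run E
t=31: vr[C=6661120/820823 D=13454336/2044255] → run D
t=32: vr[C=6661120/820823] → run C
t=33: (idle)
t=34: (idle)
t=35: (idle)
t=36: (idle)
t=37: (idle)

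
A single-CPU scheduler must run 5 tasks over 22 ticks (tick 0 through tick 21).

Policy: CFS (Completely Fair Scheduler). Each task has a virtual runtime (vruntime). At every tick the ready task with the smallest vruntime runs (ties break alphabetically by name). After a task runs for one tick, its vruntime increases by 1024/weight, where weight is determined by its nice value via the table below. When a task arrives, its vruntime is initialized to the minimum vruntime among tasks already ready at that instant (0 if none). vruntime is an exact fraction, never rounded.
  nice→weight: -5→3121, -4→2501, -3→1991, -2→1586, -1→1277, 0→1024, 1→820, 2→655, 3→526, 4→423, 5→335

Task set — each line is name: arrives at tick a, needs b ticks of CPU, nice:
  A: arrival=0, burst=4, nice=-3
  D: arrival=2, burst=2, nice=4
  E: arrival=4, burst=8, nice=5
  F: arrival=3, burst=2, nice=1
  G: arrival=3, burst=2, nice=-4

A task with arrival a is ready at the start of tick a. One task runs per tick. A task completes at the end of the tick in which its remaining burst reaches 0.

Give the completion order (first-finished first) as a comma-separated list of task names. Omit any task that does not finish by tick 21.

completion order = G, A, F, D, E

t=0: vr[A=0] → run A
t=1: vr[A=1024/1991] → run A
t=2: vr[A=2048/1991 D=2048/1991] → run A
t=3: vr[A=3072/1991 D=2048/1991 F=2048/1991 G=2048/1991] → run D
t=4: vr[A=3072/1991 D=2905088/842193 E=2048/1991 F=2048/1991 G=2048/1991] → run E
t=5: vr[A=3072/1991 D=2905088/842193 E=2724864/666985 F=2048/1991 G=2048/1991] → run F
t=6: vr[A=3072/1991 D=2905088/842193 E=2724864/666985 F=929536/408155 G=2048/1991] → run G
t=7: vr[A=3072/1991 D=2905088/842193 E=2724864/666985 F=929536/408155 G=7160832/4979491] → run G
t=8: vr[A=3072/1991 D=2905088/842193 E=2724864/666985 F=929536/408155] → run A
t=9: vr[D=2905088/842193 E=2724864/666985 F=929536/408155] → run F
t=10: vr[D=2905088/842193 E=2724864/666985] → run D
t=11: vr[E=2724864/666985] → run E
t=12: vr[E=4763648/666985] → run E
t=13: vr[E=6802432/666985] → run E
t=14: vr[E=8841216/666985] → run E
t=15: vr[E=2176000/133397] → run E
t=16: vr[E=12918784/666985] → run E
t=17: vr[E=14957568/666985] → run E
t=18: (idle)
t=19: (idle)
t=20: (idle)
t=21: (idle)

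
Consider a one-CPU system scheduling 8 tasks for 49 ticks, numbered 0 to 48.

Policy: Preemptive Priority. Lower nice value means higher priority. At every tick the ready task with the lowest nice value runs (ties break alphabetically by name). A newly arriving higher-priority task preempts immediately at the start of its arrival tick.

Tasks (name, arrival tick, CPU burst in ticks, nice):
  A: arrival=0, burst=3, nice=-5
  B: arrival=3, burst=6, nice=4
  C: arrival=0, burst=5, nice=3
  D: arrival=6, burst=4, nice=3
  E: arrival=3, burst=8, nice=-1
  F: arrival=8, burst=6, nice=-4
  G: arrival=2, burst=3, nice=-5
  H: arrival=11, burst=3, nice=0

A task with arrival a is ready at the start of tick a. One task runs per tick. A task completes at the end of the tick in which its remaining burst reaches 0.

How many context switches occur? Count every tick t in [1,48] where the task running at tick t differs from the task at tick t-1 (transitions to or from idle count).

t=0: ready={A,C} → run A
t=1: ready={A,C} → run A
t=2: ready={A,C,G} → run A
t=3: ready={B,C,E,G} → run G
t=4: ready={B,C,E,G} → run G
t=5: ready={B,C,E,G} → run G
t=6: ready={B,C,D,E} → run E
t=7: ready={B,C,D,E} → run E
t=8: ready={B,C,D,E,F} → run F
t=9: ready={B,C,D,E,F} → run F
t=10: ready={B,C,D,E,F} → run F
t=11: ready={B,C,D,E,F,H} → run F
t=12: ready={B,C,D,E,F,H} → run F
t=13: ready={B,C,D,E,F,H} → run F
t=14: ready={B,C,D,E,H} → run E
t=15: ready={B,C,D,E,H} → run E
t=16: ready={B,C,D,E,H} → run E
t=17: ready={B,C,D,E,H} → run E
t=18: ready={B,C,D,E,H} → run E
t=19: ready={B,C,D,E,H} → run E
t=20: ready={B,C,D,H} → run H
t=21: ready={B,C,D,H} → run H
t=22: ready={B,C,D,H} → run H
t=23: ready={B,C,D} → run C
t=24: ready={B,C,D} → run C
t=25: ready={B,C,D} → run C
t=26: ready={B,C,D} → run C
t=27: ready={B,C,D} → run C
t=28: ready={B,D} → run D
t=29: ready={B,D} → run D
t=30: ready={B,D} → run D
t=31: ready={B,D} → run D
t=32: ready={B} → run B
t=33: ready={B} → run B
t=34: ready={B} → run B
t=35: ready={B} → run B
t=36: ready={B} → run B
t=37: ready={B} → run B
t=38: (idle)
t=39: (idle)
t=40: (idle)
t=41: (idle)
t=42: (idle)
t=43: (idle)
t=44: (idle)
t=45: (idle)
t=46: (idle)
t=47: (idle)
t=48: (idle)

context switches = 9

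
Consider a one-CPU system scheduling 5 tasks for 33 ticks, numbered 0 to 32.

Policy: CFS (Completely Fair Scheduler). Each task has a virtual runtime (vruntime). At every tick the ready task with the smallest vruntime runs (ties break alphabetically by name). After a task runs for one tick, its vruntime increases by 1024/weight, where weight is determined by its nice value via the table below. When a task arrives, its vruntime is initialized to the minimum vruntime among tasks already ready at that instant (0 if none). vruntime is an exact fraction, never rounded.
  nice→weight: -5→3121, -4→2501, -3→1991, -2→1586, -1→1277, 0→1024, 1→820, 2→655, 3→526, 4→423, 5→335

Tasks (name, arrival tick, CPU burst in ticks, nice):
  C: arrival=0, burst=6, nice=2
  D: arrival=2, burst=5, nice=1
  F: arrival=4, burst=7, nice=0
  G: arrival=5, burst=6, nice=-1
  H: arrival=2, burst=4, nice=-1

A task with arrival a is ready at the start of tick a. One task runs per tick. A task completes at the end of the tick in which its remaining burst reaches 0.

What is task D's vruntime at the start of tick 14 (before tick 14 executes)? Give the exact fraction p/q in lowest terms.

t=0: vr[C=0] → run C
t=1: vr[C=1024/655] → run C
t=2: vr[C=2048/655 D=2048/655 H=2048/655] → run C
t=3: vr[C=3072/655 D=2048/655 H=2048/655] → run D
t=4: vr[C=3072/655 D=117504/26855 F=2048/655 H=2048/655] → run F
t=5: vr[C=3072/655 D=117504/26855 F=2703/655 G=2048/655 H=2048/655] → run G
t=6: vr[C=3072/655 D=117504/26855 F=2703/655 G=3286016/836435 H=2048/655] → run H
t=7: vr[C=3072/655 D=117504/26855 F=2703/655 G=3286016/836435 H=3286016/836435] → run G
t=8: vr[C=3072/655 D=117504/26855 F=2703/655 G=3956736/836435 H=3286016/836435] → run H
t=9: vr[C=3072/655 D=117504/26855 F=2703/655 G=3956736/836435 H=3956736/836435] → run F
t=10: vr[C=3072/655 D=117504/26855 F=3358/655 G=3956736/836435 H=3956736/836435] → run D
t=11: vr[C=3072/655 D=30208/5371 F=3358/655 G=3956736/836435 H=3956736/836435] → run C
t=12: vr[C=4096/655 D=30208/5371 F=3358/655 G=3956736/836435 H=3956736/836435] → run G
t=13: vr[C=4096/655 D=30208/5371 F=3358/655 G=4627456/836435 H=3956736/836435] → run H
t=14: vr[C=4096/655 D=30208/5371 F=3358/655 G=4627456/836435 H=4627456/836435] → run F
t=15: vr[C=4096/655 D=30208/5371 F=4013/655 G=4627456/836435 H=4627456/836435] → run G
t=16: vr[C=4096/655 D=30208/5371 F=4013/655 G=5298176/836435 H=4627456/836435] → run H
t=17: vr[C=4096/655 D=30208/5371 F=4013/655 G=5298176/836435] → run D
t=18: vr[C=4096/655 D=184576/26855 F=4013/655 G=5298176/836435] → run F
t=19: vr[C=4096/655 D=184576/26855 F=4668/655 G=5298176/836435] → run C
t=20: vr[C=1024/131 D=184576/26855 F=4668/655 G=5298176/836435] → run G
t=21: vr[C=1024/131 D=184576/26855 F=4668/655 G=5968896/836435] → run D
t=22: vr[C=1024/131 D=218112/26855 F=4668/655 G=5968896/836435] → run F
t=23: vr[C=1024/131 D=218112/26855 F=5323/655 G=5968896/836435] → run G
t=24: vr[C=1024/131 D=218112/26855 F=5323/655] → run C
t=25: vr[D=218112/26855 F=5323/655] → run D
t=26: vr[F=5323/655] → run F
t=27: vr[F=5978/655] → run F
t=28: (idle)
t=29: (idle)
t=30: (idle)
t=31: (idle)
t=32: (idle)

vruntime(D, start of tick 14) = 30208/5371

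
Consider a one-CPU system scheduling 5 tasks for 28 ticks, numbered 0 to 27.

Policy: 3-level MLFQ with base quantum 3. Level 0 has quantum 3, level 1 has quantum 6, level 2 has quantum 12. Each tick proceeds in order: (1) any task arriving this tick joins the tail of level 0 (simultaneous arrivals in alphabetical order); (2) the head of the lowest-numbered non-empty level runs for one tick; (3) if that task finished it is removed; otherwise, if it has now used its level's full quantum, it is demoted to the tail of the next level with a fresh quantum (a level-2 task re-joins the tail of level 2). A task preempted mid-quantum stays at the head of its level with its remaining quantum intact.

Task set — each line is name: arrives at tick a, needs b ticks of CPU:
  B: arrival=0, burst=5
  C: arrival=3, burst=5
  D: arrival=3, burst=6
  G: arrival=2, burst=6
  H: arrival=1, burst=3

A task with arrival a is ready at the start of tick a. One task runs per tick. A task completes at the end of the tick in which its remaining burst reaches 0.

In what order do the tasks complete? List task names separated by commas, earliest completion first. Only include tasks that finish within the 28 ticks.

t=0: L0/L1/L2 = B/-/- → run B
t=1: L0/L1/L2 = BH/-/- → run B
t=2: L0/L1/L2 = BHG/-/- → run B
t=3: L0/L1/L2 = HGCD/B/- → run H
t=4: L0/L1/L2 = HGCD/B/- → run H
t=5: L0/L1/L2 = HGCD/B/- → run H
t=6: L0/L1/L2 = GCD/B/- → run G
t=7: L0/L1/L2 = GCD/B/- → run G
t=8: L0/L1/L2 = GCD/B/- → run G
t=9: L0/L1/L2 = CD/BG/- → run C
t=10: L0/L1/L2 = CD/BG/- → run C
t=11: L0/L1/L2 = CD/BG/- → run C
t=12: L0/L1/L2 = D/BGC/- → run D
t=13: L0/L1/L2 = D/BGC/- → run D
t=14: L0/L1/L2 = D/BGC/- → run D
t=15: L0/L1/L2 = -/BGCD/- → run B
t=16: L0/L1/L2 = -/BGCD/- → run B
t=17: L0/L1/L2 = -/GCD/- → run G
t=18: L0/L1/L2 = -/GCD/- → run G
t=19: L0/L1/L2 = -/GCD/- → run G
t=20: L0/L1/L2 = -/CD/- → run C
t=21: L0/L1/L2 = -/CD/- → run C
t=22: L0/L1/L2 = -/D/- → run D
t=23: L0/L1/L2 = -/D/- → run D
t=24: L0/L1/L2 = -/D/- → run D
t=25: (idle)
t=26: (idle)
t=27: (idle)

completion order = H, B, G, C, D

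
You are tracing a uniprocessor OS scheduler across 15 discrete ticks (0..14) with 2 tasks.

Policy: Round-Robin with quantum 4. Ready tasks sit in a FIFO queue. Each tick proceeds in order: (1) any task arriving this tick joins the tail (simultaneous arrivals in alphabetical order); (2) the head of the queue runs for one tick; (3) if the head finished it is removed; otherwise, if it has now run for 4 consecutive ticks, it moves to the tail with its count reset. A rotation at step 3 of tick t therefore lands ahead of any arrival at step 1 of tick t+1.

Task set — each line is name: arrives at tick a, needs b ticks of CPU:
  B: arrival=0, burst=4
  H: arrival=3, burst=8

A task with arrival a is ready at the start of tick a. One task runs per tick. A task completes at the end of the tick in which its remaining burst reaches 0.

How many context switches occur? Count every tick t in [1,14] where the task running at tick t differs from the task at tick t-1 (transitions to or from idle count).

t=0: queue=[B] q_used=0 → run B
t=1: queue=[B] q_used=1 → run B
t=2: queue=[B] q_used=2 → run B
t=3: queue=[B,H] q_used=3 → run B
t=4: queue=[H] q_used=0 → run H
t=5: queue=[H] q_used=1 → run H
t=6: queue=[H] q_used=2 → run H
t=7: queue=[H] q_used=3 → run H
t=8: queue=[H] q_used=0 → run H
t=9: queue=[H] q_used=1 → run H
t=10: queue=[H] q_used=2 → run H
t=11: queue=[H] q_used=3 → run H
t=12: (idle)
t=13: (idle)
t=14: (idle)

context switches = 2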